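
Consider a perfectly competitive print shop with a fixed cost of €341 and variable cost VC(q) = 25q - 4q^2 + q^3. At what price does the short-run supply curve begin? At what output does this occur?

€21 per unit, at q = 2

Short-run supply begins at min AVC. From VC = 25q - 4q^2 + q^3, AVC = 25 - 4q + q^2.
dAVC/dq = -4 + 2q = 0 gives q = 2. min AVC = 25 - 4·2 + 2^2 = 21.
The firm shuts down for any P below €21.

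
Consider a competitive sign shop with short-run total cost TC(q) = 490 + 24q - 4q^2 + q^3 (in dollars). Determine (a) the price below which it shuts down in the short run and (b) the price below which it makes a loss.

Shutdown price = min AVC. AVC = 24 - 4q + q^2, with vertex at q = 2 and minimum $20.
ATC = 490/q + 24 - 4q + q^2. Setting dATC/dq = −490/q^2 − 4 + 2q = 0 gives q = 7 (since 2·7^3 − 4·7^2 = 490).
min ATC = 490/7 + 24 − 4·7 + 7^2 = $115. That is the break-even price.
Between these two prices the firm operates at a loss; above $115 it earns a profit.

Shutdown price = $20; break-even price = $115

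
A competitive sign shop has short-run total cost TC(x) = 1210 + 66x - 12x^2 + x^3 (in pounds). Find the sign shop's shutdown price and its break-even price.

Shutdown price = min AVC. AVC = 66 - 12x + x^2, with vertex at x = 6 and minimum £30.
ATC = 1210/x + 66 - 12x + x^2. Setting dATC/dx = −1210/x^2 − 12 + 2x = 0 gives x = 11 (since 2·11^3 − 12·11^2 = 1210).
min ATC = 1210/11 + 66 − 12·11 + 11^2 = £165. That is the break-even price.
For £30 ≤ P < £165 the firm produces at a loss; below £30 it shuts down.

Shutdown price = £30; break-even price = £165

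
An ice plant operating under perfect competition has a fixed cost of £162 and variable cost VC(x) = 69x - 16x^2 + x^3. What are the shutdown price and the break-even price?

Shutdown price = £5; break-even price = £24

AVC = 69 - 16x + x^2; minimized at x = 8, giving min AVC = £5. That is the shutdown price.
ATC = 162/x + 69 - 16x + x^2. Setting dATC/dx = −162/x^2 − 16 + 2x = 0 gives x = 9 (since 2·9^3 − 16·9^2 = 162).
min ATC = 162/9 + 69 − 16·9 + 9^2 = £24. That is the break-even price.
For £5 ≤ P < £24 the firm produces at a loss; below £5 it shuts down.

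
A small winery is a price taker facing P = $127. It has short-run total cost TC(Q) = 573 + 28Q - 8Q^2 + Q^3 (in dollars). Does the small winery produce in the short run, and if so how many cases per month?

Produce at Q = 9

Variable cost is VC = 28Q - 8Q^2 + Q^3, so AVC = VC/Q = 28 - 8Q + Q^2 and MC = dTC/dQ = 28 - 16Q + 3Q^2.
AVC hits its minimum where MC = AVC, at Q = 4, giving min AVC = 28 - 8·4 + 4^2 = $12.
Because $127 ≥ $12, revenue can cover variable cost; the firm operates.
Set P = MC: 127 = 28 - 16Q + 3Q^2 → -99 - 16Q + 3Q^2 = 0. The roots are Q = -11/3 and Q = 9; the profit-maximizing output is on the rising part of MC, so Q* = 9.
Check: AVC at Q = 9 is $37 ≤ P, so revenue covers variable cost.
Profit = P·Q − TC = 127·9 − 906 = $237.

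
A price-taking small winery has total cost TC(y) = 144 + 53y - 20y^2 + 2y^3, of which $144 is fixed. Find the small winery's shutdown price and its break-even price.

Shutdown price = min AVC. AVC = 53 - 20y + 2y^2, with vertex at y = 5 and minimum $3.
ATC = 144/y + 53 - 20y + 2y^2. Setting dATC/dy = −144/y^2 − 20 + 4y = 0 gives y = 6 (since 4·6^3 − 20·6^2 = 144).
min ATC = 144/6 + 53 − 20·6 + 2·6^2 = $29. That is the break-even price.
For $3 ≤ P < $29 the firm produces at a loss; below $3 it shuts down.

Shutdown price = $3; break-even price = $29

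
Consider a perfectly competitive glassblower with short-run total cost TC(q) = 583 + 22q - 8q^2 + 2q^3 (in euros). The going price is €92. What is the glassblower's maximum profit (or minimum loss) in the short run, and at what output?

AVC = 22 - 8q + 2q^2; min AVC = €14 at q = 2. Since P = €92 ≥ min AVC, the firm produces.
With MC = 22 - 16q + 6q^2, P = MC on the upward-sloping part at q* = 5.
TR = 92·5 = 460. TC = 583 + 160 = 743. Profit = 460 − 743 = -€283.
That loss of €283 beats the €583 the firm would lose by shutting down; producing recovers €300 of fixed cost.

Profit = -€283 at q = 5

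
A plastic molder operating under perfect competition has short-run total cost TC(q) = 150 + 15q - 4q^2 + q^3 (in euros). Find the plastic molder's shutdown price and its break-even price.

AVC = 15 - 4q + q^2; minimized at q = 2, giving min AVC = €11. That is the shutdown price.
ATC = 150/q + 15 - 4q + q^2. Setting dATC/dq = −150/q^2 − 4 + 2q = 0 gives q = 5 (since 2·5^3 − 4·5^2 = 150).
min ATC = 150/5 + 15 − 4·5 + 5^2 = €50. That is the break-even price.
Between these two prices the firm operates at a loss; above €50 it earns a profit.

Shutdown price = €11; break-even price = €50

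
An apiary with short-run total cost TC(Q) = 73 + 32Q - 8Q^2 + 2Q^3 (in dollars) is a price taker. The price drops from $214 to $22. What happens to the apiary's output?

Output falls from 7 to 0 (the firm shuts down)

AVC = 32 - 8Q + 2Q^2, minimized at Q = 2 where min AVC = $24. MC = 32 - 16Q + 6Q^2.
At P = $214 ≥ min AVC, set P = MC on the rising branch: Q = 7.
At P = $22 < min AVC = $24, price no longer covers variable cost at any output, so the firm shuts down: Q = 0.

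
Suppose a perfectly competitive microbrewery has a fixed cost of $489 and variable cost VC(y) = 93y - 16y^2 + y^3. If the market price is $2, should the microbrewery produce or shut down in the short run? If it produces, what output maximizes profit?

Shut down

From TC, MC = TC'(y) = 93 - 32y + 3y^2 and AVC = VC/y = 93 - 16y + y^2.
The AVC parabola has its vertex at y = 16/2 = 8, where AVC = 93 - 16·8 + 8^2 = $29.
P = $2 lies below min AVC = $29; no output level covers variable cost.
The firm minimizes its loss by shutting down and losing only its fixed cost of $489.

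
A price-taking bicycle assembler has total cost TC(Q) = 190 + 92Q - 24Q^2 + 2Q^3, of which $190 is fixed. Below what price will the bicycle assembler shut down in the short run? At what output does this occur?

The shutdown price is the minimum of AVC. VC = 92Q - 24Q^2 + 2Q^3, so AVC = 92 - 24Q + 2Q^2.
dAVC/dQ = -24 + 4Q = 0 gives Q = 6. min AVC = 92 - 24·6 + 2·6^2 = 20.
The firm shuts down for any P below $20.

$20 per unit, at Q = 6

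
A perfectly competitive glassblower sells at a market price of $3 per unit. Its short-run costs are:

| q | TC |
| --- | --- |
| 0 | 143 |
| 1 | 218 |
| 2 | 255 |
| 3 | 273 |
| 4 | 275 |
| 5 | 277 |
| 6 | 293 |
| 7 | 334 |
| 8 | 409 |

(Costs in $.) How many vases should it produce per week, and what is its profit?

q = 0 (shut down); profit = -$143

Profit at each row (π = 3q − TC): q=0: -143; q=1: -215; q=2: -249; q=3: -264; q=4: -263; q=5: -262; q=6: -275; q=7: -313; q=8: -385.
Profit is highest at q = 0. Equivalently, the lowest AVC in the table is 150/6 ≈ $25 at q = 6, and P = $3 falls below it — price never covers variable cost, so the firm shuts down and loses only its fixed cost.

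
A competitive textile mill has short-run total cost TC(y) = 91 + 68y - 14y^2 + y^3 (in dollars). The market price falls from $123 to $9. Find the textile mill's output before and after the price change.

MC = 68 - 28y + 3y^2; the shutdown threshold is min AVC = $19 (at y = 7).
At P = $123 ≥ min AVC, set P = MC on the rising branch: y = 11.
At P = $9 < min AVC = $19, price no longer covers variable cost at any output, so the firm shuts down: y = 0.

Output falls from 11 to 0 (the firm shuts down)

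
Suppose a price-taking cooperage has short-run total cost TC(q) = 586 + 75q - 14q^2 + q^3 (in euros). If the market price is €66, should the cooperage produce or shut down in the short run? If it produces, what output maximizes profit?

Produce at q = 9

From TC, MC = TC'(q) = 75 - 28q + 3q^2 and AVC = VC/q = 75 - 14q + q^2.
AVC hits its minimum where MC = AVC, at q = 7, giving min AVC = 75 - 14·7 + 7^2 = €26.
P = €66 exceeds min AVC = €26, so the firm stays open.
Solving P = MC: 9 - 28q + 3q^2 = 0 ⇒ q = 1/3 or 9. On the upward-sloping branch, q* = 9.
Check: AVC at q = 9 is €30 ≤ P, so revenue covers variable cost.
Profit = P·q − TC = 66·9 − 856 = -€262, a loss, but smaller than the €586 fixed cost the firm would lose by shutting down.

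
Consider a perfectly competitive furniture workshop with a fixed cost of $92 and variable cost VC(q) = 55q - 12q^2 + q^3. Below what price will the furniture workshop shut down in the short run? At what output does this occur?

$19 per unit, at q = 6

Short-run supply begins at min AVC. From VC = 55q - 12q^2 + q^3, AVC = 55 - 12q + q^2.
At the minimum of AVC, MC = AVC. MC = 55 - 24q + 3q^2; setting MC = AVC gives 2q^2 - 12q = 0, so q = 6. min AVC = 19.
So the shutdown price is $19.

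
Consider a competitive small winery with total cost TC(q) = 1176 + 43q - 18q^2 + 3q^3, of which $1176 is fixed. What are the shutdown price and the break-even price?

Shutdown price = $16; break-even price = $232

Shutdown price = min AVC. AVC = 43 - 18q + 3q^2, with vertex at q = 3 and minimum $16.
ATC = 1176/q + 43 - 18q + 3q^2. Setting dATC/dq = −1176/q^2 − 18 + 6q = 0 gives q = 7 (since 6·7^3 − 18·7^2 = 1176).
min ATC = 1176/7 + 43 − 18·7 + 3·7^2 = $232. That is the break-even price.
For $16 ≤ P < $232 the firm produces at a loss; below $16 it shuts down.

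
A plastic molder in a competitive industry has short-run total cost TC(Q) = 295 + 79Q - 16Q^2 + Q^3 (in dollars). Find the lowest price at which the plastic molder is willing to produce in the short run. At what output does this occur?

The shutdown price is the minimum of AVC. VC = 79Q - 16Q^2 + Q^3, so AVC = 79 - 16Q + Q^2.
At the minimum of AVC, MC = AVC. MC = 79 - 32Q + 3Q^2; setting MC = AVC gives 2Q^2 - 16Q = 0, so Q = 8. min AVC = 15.
The firm shuts down for any P below $15.

$15 per unit, at Q = 8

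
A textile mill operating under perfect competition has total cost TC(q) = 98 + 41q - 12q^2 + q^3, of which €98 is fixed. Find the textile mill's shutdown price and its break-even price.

Shutdown price = min AVC. AVC = 41 - 12q + q^2, with vertex at q = 6 and minimum €5.
ATC = 98/q + 41 - 12q + q^2. Setting dATC/dq = −98/q^2 − 12 + 2q = 0 gives q = 7 (since 2·7^3 − 12·7^2 = 98).
min ATC = 98/7 + 41 − 12·7 + 7^2 = €20. That is the break-even price.
Between these two prices the firm operates at a loss; above €20 it earns a profit.

Shutdown price = €5; break-even price = €20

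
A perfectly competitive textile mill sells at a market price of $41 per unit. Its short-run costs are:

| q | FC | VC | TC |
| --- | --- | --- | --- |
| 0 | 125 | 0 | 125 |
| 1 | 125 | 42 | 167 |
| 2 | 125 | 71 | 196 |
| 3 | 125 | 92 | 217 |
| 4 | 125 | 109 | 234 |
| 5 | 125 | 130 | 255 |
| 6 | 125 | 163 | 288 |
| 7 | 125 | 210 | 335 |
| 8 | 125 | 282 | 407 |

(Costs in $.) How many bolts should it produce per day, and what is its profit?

q = 6; profit = -$42

Profit at each row (π = 41q − TC): q=0: -125; q=1: -126; q=2: -114; q=3: -94; q=4: -70; q=5: -50; q=6: -42; q=7: -48; q=8: -79.
Profit is maximized at q = 6. AVC there is 163/6 = $27.17 ≤ P, so producing beats shutting down (which would give -$125).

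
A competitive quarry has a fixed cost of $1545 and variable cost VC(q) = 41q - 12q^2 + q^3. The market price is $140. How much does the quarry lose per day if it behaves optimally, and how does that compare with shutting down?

AVC = 41 - 12q + q^2 has its minimum $5 at q = 6; price $140 clears that bar, so the firm operates.
With MC = 41 - 24q + 3q^2, P = MC on the upward-sloping part at q* = 11.
TR = 140·11 = 1540. TC = 1545 + 330 = 1875. Profit = 1540 − 1875 = -$335.
Shutting down would mean losing the fixed cost of $1545, so operating at a loss of $335 is better by $1210.

Profit = -$335 at q = 11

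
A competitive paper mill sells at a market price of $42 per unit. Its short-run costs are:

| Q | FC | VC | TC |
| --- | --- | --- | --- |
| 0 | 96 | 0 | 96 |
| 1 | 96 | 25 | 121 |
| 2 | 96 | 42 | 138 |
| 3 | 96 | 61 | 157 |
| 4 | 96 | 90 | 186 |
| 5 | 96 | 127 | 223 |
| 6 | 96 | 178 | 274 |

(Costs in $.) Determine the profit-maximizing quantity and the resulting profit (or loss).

Q = 5; profit = -$13

Compute π = P·Q − TC at each output: Q=0: -96; Q=1: -79; Q=2: -54; Q=3: -31; Q=4: -18; Q=5: -13; Q=6: -22.
Profit is maximized at Q = 5. AVC there is 127/5 = $25.40 ≤ P, so producing beats shutting down (which would give -$96).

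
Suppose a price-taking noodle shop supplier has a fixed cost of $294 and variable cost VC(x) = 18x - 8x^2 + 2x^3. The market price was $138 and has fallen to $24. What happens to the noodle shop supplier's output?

Output falls from 6 to 3

MC = 18 - 16x + 6x^2; the shutdown threshold is min AVC = $10 (at x = 2).
With P = $138 above the shutdown price, P = MC gives x = 6.
At P = $24 ≥ min AVC, set P = MC: x = 3. The firm stays open but cuts output.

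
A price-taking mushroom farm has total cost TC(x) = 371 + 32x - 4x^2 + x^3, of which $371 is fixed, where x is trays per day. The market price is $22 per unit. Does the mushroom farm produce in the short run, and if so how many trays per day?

Variable cost is VC = 32x - 4x^2 + x^3, so AVC = VC/x = 32 - 4x + x^2 and MC = dTC/dx = 32 - 8x + 3x^2.
The AVC parabola has its vertex at x = 4/2 = 2, where AVC = 32 - 4·2 + 2^2 = $28.
P = $22 lies below min AVC = $28; no output level covers variable cost.
Shutting down limits the loss to fixed cost, $371.

Shut down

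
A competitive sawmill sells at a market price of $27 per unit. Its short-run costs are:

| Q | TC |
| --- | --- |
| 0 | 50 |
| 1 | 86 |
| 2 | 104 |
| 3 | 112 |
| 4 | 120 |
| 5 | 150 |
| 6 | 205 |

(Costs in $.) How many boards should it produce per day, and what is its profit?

Q = 4; profit = -$12

Tabulate TR − TC: Q=0: -50; Q=1: -59; Q=2: -50; Q=3: -31; Q=4: -12; Q=5: -15; Q=6: -43.
Profit is maximized at Q = 4. AVC there is 70/4 = $17.50 ≤ P, so producing beats shutting down (which would give -$50).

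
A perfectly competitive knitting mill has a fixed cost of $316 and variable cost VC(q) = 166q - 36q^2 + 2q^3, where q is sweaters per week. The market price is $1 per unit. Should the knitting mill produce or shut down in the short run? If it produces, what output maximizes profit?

Variable cost is VC = 166q - 36q^2 + 2q^3, so AVC = VC/q = 166 - 36q + 2q^2 and MC = dTC/dq = 166 - 72q + 6q^2.
AVC hits its minimum where MC = AVC, at q = 9, giving min AVC = 166 - 36·9 + 2·9^2 = $4.
P = $1 lies below min AVC = $4; no output level covers variable cost.
The firm minimizes its loss by shutting down and losing only its fixed cost of $316.

Shut down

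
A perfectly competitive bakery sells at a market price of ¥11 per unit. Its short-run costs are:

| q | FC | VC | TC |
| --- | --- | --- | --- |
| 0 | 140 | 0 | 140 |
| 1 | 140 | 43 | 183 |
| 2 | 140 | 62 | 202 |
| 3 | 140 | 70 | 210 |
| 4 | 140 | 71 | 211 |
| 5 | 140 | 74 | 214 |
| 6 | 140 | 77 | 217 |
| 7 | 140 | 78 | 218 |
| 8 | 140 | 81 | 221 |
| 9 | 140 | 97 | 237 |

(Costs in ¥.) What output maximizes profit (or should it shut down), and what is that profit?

Tabulate TR − TC: q=0: -140; q=1: -172; q=2: -180; q=3: -177; q=4: -167; q=5: -159; q=6: -151; q=7: -141; q=8: -133; q=9: -138.
Profit is maximized at q = 8. AVC there is 81/8 = ¥10.12 ≤ P, so producing beats shutting down (which would give -¥140).

q = 8; profit = -¥133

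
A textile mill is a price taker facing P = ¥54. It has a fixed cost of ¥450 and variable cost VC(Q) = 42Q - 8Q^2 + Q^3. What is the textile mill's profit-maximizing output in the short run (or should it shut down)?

From TC, MC = TC'(Q) = 42 - 16Q + 3Q^2 and AVC = VC/Q = 42 - 8Q + Q^2.
AVC hits its minimum where MC = AVC, at Q = 4, giving min AVC = 42 - 8·4 + 4^2 = ¥26.
Since P = ¥54 ≥ min AVC = ¥26, price covers variable cost and the firm should produce.
Set P = MC: 54 = 42 - 16Q + 3Q^2 → -12 - 16Q + 3Q^2 = 0. The roots are Q = -2/3 and Q = 6; the profit-maximizing output is on the rising part of MC, so Q* = 6.
Check: AVC at Q = 6 is ¥30 ≤ P, so revenue covers variable cost.
Profit = P·Q − TC = 54·6 − 630 = -¥306, a loss, but smaller than the ¥450 fixed cost the firm would lose by shutting down.

Produce at Q = 6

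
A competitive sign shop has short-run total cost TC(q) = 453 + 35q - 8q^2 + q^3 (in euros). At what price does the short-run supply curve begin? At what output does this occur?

€19 per unit, at q = 4

The shutdown price is the minimum of AVC. VC = 35q - 8q^2 + q^3, so AVC = 35 - 8q + q^2.
dAVC/dq = -8 + 2q = 0 gives q = 4. min AVC = 35 - 8·4 + 4^2 = 19.
For P < €19 the firm produces nothing.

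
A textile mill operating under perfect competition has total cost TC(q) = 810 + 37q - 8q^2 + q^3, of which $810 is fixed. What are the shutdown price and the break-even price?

Shutdown price = $21; break-even price = $136

Shutdown price = min AVC. AVC = 37 - 8q + q^2, with vertex at q = 4 and minimum $21.
ATC = 810/q + 37 - 8q + q^2. Setting dATC/dq = −810/q^2 − 8 + 2q = 0 gives q = 9 (since 2·9^3 − 8·9^2 = 810).
min ATC = 810/9 + 37 − 8·9 + 9^2 = $136. That is the break-even price.
For $21 ≤ P < $136 the firm produces at a loss; below $21 it shuts down.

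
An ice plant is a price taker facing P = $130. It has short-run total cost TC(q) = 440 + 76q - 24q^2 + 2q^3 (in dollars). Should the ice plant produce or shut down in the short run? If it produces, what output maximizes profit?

Strip out fixed cost: VC = 76q - 24q^2 + 2q^3. Then AVC = 76 - 24q + 2q^2 and MC = 76 - 48q + 6q^2.
The AVC parabola has its vertex at q = 24/4 = 6, where AVC = 76 - 24·6 + 2·6^2 = $4.
P = $130 exceeds min AVC = $4, so the firm stays open.
P = MC gives -54 - 48q + 6q^2 = 0, with roots -1 and 9. Take the larger (rising MC): q* = 9.
Check: AVC at q = 9 is $22 ≤ P, so revenue covers variable cost.
Profit = P·q − TC = 130·9 − 638 = $532.

Produce at q = 9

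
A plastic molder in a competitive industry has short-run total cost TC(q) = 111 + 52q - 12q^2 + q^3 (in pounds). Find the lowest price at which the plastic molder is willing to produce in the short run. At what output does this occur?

The shutdown price is the minimum of AVC. VC = 52q - 12q^2 + q^3, so AVC = 52 - 12q + q^2.
dAVC/dq = -12 + 2q = 0 gives q = 6. min AVC = 52 - 12·6 + 6^2 = 16.
So the shutdown price is £16.

£16 per unit, at q = 6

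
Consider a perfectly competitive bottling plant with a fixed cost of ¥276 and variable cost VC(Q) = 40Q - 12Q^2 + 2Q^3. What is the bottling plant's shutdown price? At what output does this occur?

The firm shuts down when price falls below the minimum of average variable cost. AVC = VC/Q = 40 - 12Q + 2Q^2.
At the minimum of AVC, MC = AVC. MC = 40 - 24Q + 6Q^2; setting MC = AVC gives 4Q^2 - 12Q = 0, so Q = 3. min AVC = 22.
For P < ¥22 the firm produces nothing.

¥22 per unit, at Q = 3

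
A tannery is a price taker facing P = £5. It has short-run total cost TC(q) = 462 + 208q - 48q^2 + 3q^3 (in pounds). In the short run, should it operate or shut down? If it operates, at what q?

Shut down

From TC, MC = TC'(q) = 208 - 96q + 9q^2 and AVC = VC/q = 208 - 48q + 3q^2.
AVC hits its minimum where MC = AVC, at q = 8, giving min AVC = 208 - 48·8 + 3·8^2 = £16.
With P < min AVC (£5 < £16), every unit sold adds to the loss.
Best response: produce nothing and absorb the £462 fixed cost.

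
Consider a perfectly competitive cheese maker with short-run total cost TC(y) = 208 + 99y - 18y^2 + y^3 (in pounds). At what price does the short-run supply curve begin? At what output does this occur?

£18 per unit, at y = 9

The firm shuts down when price falls below the minimum of average variable cost. AVC = VC/y = 99 - 18y + y^2.
At the minimum of AVC, MC = AVC. MC = 99 - 36y + 3y^2; setting MC = AVC gives 2y^2 - 18y = 0, so y = 9. min AVC = 18.
For P < £18 the firm produces nothing.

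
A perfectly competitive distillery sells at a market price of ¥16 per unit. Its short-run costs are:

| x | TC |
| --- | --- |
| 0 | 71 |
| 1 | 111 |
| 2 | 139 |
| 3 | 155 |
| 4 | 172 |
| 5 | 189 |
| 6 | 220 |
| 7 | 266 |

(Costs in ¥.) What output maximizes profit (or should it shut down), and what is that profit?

x = 0 (shut down); profit = -¥71

Compute π = P·x − TC at each output: x=0: -71; x=1: -95; x=2: -107; x=3: -107; x=4: -108; x=5: -109; x=6: -124; x=7: -154.
Profit is highest at x = 0. Equivalently, the lowest AVC in the table is 118/5 ≈ ¥23.60 at x = 5, and P = ¥16 falls below it — price never covers variable cost, so the firm shuts down and loses only its fixed cost.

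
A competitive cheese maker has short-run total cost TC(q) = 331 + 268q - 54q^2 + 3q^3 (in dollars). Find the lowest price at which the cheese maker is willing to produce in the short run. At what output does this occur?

The firm shuts down when price falls below the minimum of average variable cost. AVC = VC/q = 268 - 54q + 3q^2.
At the minimum of AVC, MC = AVC. MC = 268 - 108q + 9q^2; setting MC = AVC gives 6q^2 - 54q = 0, so q = 9. min AVC = 25.
The firm shuts down for any P below $25.

$25 per unit, at q = 9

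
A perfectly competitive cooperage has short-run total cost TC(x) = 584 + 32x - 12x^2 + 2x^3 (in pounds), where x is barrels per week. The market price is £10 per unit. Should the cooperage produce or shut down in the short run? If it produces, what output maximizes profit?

Variable cost is VC = 32x - 12x^2 + 2x^3, so AVC = VC/x = 32 - 12x + 2x^2 and MC = dTC/dx = 32 - 24x + 6x^2.
AVC hits its minimum where MC = AVC, at x = 3, giving min AVC = 32 - 12·3 + 2·3^2 = £14.
P = £10 lies below min AVC = £14; no output level covers variable cost.
Best response: produce nothing and absorb the £584 fixed cost.

Shut down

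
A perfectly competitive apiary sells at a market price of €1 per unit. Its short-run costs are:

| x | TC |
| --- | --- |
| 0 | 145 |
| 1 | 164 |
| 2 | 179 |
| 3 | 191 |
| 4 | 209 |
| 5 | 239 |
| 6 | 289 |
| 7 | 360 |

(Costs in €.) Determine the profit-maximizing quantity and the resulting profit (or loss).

x = 0 (shut down); profit = -€145

Tabulate TR − TC: x=0: -145; x=1: -163; x=2: -177; x=3: -188; x=4: -205; x=5: -234; x=6: -283; x=7: -353.
Profit is highest at x = 0. Equivalently, the lowest AVC in the table is 46/3 ≈ €15.33 at x = 3, and P = €1 falls below it — price never covers variable cost, so the firm shuts down and loses only its fixed cost.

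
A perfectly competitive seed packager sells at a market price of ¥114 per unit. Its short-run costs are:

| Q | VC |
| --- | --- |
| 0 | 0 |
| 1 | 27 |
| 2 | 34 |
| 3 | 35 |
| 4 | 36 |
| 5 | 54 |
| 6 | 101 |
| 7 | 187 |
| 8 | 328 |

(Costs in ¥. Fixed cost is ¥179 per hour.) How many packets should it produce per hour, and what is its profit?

Q = 7; profit = ¥432

Tabulate TR − TC: Q=0: -179; Q=1: -92; Q=2: 15; Q=3: 128; Q=4: 241; Q=5: 337; Q=6: 404; Q=7: 432; Q=8: 405.
Profit is maximized at Q = 7. AVC there is 187/7 = ¥26.71 ≤ P, so producing beats shutting down (which would give -¥179).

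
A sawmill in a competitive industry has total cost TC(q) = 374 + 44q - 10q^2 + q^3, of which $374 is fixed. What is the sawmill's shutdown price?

The firm shuts down when price falls below the minimum of average variable cost. AVC = VC/q = 44 - 10q + q^2.
At the minimum of AVC, MC = AVC. MC = 44 - 20q + 3q^2; setting MC = AVC gives 2q^2 - 10q = 0, so q = 5. min AVC = 19.
The firm shuts down for any P below $19.

$19 per unit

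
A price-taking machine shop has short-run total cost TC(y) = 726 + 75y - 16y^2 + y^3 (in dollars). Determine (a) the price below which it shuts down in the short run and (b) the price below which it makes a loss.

Shutdown price = $11; break-even price = $86

AVC = 75 - 16y + y^2; minimized at y = 8, giving min AVC = $11. That is the shutdown price.
ATC = 726/y + 75 - 16y + y^2. Setting dATC/dy = −726/y^2 − 16 + 2y = 0 gives y = 11 (since 2·11^3 − 16·11^2 = 726).
min ATC = 726/11 + 75 − 16·11 + 11^2 = $86. That is the break-even price.
For $11 ≤ P < $86 the firm produces at a loss; below $11 it shuts down.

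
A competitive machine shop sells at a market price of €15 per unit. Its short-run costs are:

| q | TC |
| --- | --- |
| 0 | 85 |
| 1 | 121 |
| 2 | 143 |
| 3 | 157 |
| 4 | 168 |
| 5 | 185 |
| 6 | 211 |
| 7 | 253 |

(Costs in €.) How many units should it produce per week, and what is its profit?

Profit at each row (π = 15q − TC): q=0: -85; q=1: -106; q=2: -113; q=3: -112; q=4: -108; q=5: -110; q=6: -121; q=7: -148.
Profit is highest at q = 0. Equivalently, the lowest AVC in the table is 100/5 ≈ €20 at q = 5, and P = €15 falls below it — price never covers variable cost, so the firm shuts down and loses only its fixed cost.

q = 0 (shut down); profit = -€85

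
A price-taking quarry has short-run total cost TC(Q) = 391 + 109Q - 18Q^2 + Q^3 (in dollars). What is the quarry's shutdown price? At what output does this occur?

$28 per unit, at Q = 9

The firm shuts down when price falls below the minimum of average variable cost. AVC = VC/Q = 109 - 18Q + Q^2.
At the minimum of AVC, MC = AVC. MC = 109 - 36Q + 3Q^2; setting MC = AVC gives 2Q^2 - 18Q = 0, so Q = 9. min AVC = 28.
For P < $28 the firm produces nothing.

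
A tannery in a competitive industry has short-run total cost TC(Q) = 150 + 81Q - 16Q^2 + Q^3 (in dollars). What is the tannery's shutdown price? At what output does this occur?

The shutdown price is the minimum of AVC. VC = 81Q - 16Q^2 + Q^3, so AVC = 81 - 16Q + Q^2.
At the minimum of AVC, MC = AVC. MC = 81 - 32Q + 3Q^2; setting MC = AVC gives 2Q^2 - 16Q = 0, so Q = 8. min AVC = 17.
For P < $17 the firm produces nothing.

$17 per unit, at Q = 8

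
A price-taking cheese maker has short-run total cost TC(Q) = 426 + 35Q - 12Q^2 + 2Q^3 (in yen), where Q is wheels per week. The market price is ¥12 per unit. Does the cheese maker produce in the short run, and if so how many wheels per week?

Shut down

Variable cost is VC = 35Q - 12Q^2 + 2Q^3, so AVC = VC/Q = 35 - 12Q + 2Q^2 and MC = dTC/dQ = 35 - 24Q + 6Q^2.
The AVC parabola has its vertex at Q = 12/4 = 3, where AVC = 35 - 12·3 + 2·3^2 = ¥17.
Since P = ¥12 < min AVC = ¥17, price fails to cover variable cost at any output.
The firm minimizes its loss by shutting down and losing only its fixed cost of ¥426.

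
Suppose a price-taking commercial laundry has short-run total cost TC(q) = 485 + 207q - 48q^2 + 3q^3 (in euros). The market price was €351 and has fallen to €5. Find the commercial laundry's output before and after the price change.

Output falls from 12 to 0 (the firm shuts down)

AVC = 207 - 48q + 3q^2, minimized at q = 8 where min AVC = €15. MC = 207 - 96q + 9q^2.
At P = €351 ≥ min AVC, set P = MC on the rising branch: q = 12.
At P = €5 < min AVC = €15, price no longer covers variable cost at any output, so the firm shuts down: q = 0.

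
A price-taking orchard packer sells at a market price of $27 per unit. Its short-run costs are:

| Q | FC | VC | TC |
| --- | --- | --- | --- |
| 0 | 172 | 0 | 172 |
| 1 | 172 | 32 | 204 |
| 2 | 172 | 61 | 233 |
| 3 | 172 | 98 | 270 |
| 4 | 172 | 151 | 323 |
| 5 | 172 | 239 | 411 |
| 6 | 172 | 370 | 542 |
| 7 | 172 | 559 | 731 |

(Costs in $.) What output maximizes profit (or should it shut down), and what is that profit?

Q = 0 (shut down); profit = -$172

Tabulate TR − TC: Q=0: -172; Q=1: -177; Q=2: -179; Q=3: -189; Q=4: -215; Q=5: -276; Q=6: -380; Q=7: -542.
Profit is highest at Q = 0. Equivalently, the lowest AVC in the table is 61/2 ≈ $30.50 at Q = 2, and P = $27 falls below it — price never covers variable cost, so the firm shuts down and loses only its fixed cost.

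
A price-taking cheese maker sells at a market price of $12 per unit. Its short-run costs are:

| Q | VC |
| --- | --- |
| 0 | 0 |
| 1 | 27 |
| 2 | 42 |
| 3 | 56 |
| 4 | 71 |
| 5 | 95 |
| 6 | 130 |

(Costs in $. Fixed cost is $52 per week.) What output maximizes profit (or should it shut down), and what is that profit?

Compute π = P·Q − TC at each output: Q=0: -52; Q=1: -67; Q=2: -70; Q=3: -72; Q=4: -75; Q=5: -87; Q=6: -110.
Profit is highest at Q = 0. Equivalently, the lowest AVC in the table is 71/4 ≈ $17.75 at Q = 4, and P = $12 falls below it — price never covers variable cost, so the firm shuts down and loses only its fixed cost.

Q = 0 (shut down); profit = -$52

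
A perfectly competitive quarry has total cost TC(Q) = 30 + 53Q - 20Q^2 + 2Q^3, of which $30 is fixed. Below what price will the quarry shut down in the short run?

$3 per unit

The shutdown price is the minimum of AVC. VC = 53Q - 20Q^2 + 2Q^3, so AVC = 53 - 20Q + 2Q^2.
At the minimum of AVC, MC = AVC. MC = 53 - 40Q + 6Q^2; setting MC = AVC gives 4Q^2 - 20Q = 0, so Q = 5. min AVC = 3.
The firm shuts down for any P below $3.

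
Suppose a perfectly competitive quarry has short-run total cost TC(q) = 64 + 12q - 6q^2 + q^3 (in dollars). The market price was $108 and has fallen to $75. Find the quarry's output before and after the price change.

MC = 12 - 12q + 3q^2; the shutdown threshold is min AVC = $3 (at q = 3).
At P = $108 ≥ min AVC, set P = MC on the rising branch: q = 8.
At P = $75 ≥ min AVC, set P = MC: q = 7. The firm stays open but cuts output.

Output falls from 8 to 7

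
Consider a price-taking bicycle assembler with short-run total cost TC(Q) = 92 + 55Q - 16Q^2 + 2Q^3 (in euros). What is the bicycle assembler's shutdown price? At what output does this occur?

The firm shuts down when price falls below the minimum of average variable cost. AVC = VC/Q = 55 - 16Q + 2Q^2.
At the minimum of AVC, MC = AVC. MC = 55 - 32Q + 6Q^2; setting MC = AVC gives 4Q^2 - 16Q = 0, so Q = 4. min AVC = 23.
The firm shuts down for any P below €23.

€23 per unit, at Q = 4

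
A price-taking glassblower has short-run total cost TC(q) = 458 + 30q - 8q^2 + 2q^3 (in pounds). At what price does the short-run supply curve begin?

£22 per unit

Short-run supply begins at min AVC. From VC = 30q - 8q^2 + 2q^3, AVC = 30 - 8q + 2q^2.
dAVC/dq = -8 + 4q = 0 gives q = 2. min AVC = 30 - 8·2 + 2·2^2 = 22.
So the shutdown price is £22.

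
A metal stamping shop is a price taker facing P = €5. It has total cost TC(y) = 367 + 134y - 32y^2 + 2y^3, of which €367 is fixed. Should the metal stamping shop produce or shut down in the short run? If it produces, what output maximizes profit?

Variable cost is VC = 134y - 32y^2 + 2y^3, so AVC = VC/y = 134 - 32y + 2y^2 and MC = dTC/dy = 134 - 64y + 6y^2.
AVC hits its minimum where MC = AVC, at y = 8, giving min AVC = 134 - 32·8 + 2·8^2 = €6.
P = €5 lies below min AVC = €6; no output level covers variable cost.
The firm minimizes its loss by shutting down and losing only its fixed cost of €367.

Shut down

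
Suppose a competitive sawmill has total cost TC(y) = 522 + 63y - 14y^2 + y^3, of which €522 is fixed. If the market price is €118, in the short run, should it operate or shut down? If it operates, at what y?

Produce at y = 11

From TC, MC = TC'(y) = 63 - 28y + 3y^2 and AVC = VC/y = 63 - 14y + y^2.
AVC hits its minimum where MC = AVC, at y = 7, giving min AVC = 63 - 14·7 + 7^2 = €14.
Because €118 ≥ €14, revenue can cover variable cost; the firm operates.
Solving P = MC: -55 - 28y + 3y^2 = 0 ⇒ y = -5/3 or 11. On the upward-sloping branch, y* = 11.
Check: AVC at y = 11 is €30 ≤ P, so revenue covers variable cost.
Profit = P·y − TC = 118·11 − 852 = €446.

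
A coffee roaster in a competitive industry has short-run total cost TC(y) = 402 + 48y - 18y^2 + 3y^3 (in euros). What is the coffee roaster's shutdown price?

€21 per unit

Short-run supply begins at min AVC. From VC = 48y - 18y^2 + 3y^3, AVC = 48 - 18y + 3y^2.
dAVC/dy = -18 + 6y = 0 gives y = 3. min AVC = 48 - 18·3 + 3·3^2 = 21.
For P < €21 the firm produces nothing.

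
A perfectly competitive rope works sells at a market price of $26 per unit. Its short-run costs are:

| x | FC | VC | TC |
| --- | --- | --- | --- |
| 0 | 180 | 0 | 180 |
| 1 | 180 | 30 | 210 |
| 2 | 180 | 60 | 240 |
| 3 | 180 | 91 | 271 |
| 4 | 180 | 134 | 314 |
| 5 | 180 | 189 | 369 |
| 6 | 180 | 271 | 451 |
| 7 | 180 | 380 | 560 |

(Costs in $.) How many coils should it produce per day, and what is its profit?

Profit at each row (π = 26x − TC): x=0: -180; x=1: -184; x=2: -188; x=3: -193; x=4: -210; x=5: -239; x=6: -295; x=7: -378.
Profit is highest at x = 0. Equivalently, the lowest AVC in the table is 30/1 ≈ $30 at x = 1, and P = $26 falls below it — price never covers variable cost, so the firm shuts down and loses only its fixed cost.

x = 0 (shut down); profit = -$180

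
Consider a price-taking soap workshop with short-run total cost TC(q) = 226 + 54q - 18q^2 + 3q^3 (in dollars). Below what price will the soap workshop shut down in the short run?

$27 per unit

The firm shuts down when price falls below the minimum of average variable cost. AVC = VC/q = 54 - 18q + 3q^2.
At the minimum of AVC, MC = AVC. MC = 54 - 36q + 9q^2; setting MC = AVC gives 6q^2 - 18q = 0, so q = 3. min AVC = 27.
The firm shuts down for any P below $27.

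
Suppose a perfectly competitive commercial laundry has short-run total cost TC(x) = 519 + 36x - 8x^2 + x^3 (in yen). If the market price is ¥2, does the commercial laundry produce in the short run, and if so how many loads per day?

From TC, MC = TC'(x) = 36 - 16x + 3x^2 and AVC = VC/x = 36 - 8x + x^2.
The AVC parabola has its vertex at x = 8/2 = 4, where AVC = 36 - 8·4 + 4^2 = ¥20.
P = ¥2 lies below min AVC = ¥20; no output level covers variable cost.
The firm minimizes its loss by shutting down and losing only its fixed cost of ¥519.

Shut down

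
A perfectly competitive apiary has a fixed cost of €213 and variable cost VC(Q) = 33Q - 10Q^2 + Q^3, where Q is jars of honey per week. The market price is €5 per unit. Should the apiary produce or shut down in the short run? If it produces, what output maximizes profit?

Shut down

Variable cost is VC = 33Q - 10Q^2 + Q^3, so AVC = VC/Q = 33 - 10Q + Q^2 and MC = dTC/dQ = 33 - 20Q + 3Q^2.
The AVC parabola has its vertex at Q = 10/2 = 5, where AVC = 33 - 10·5 + 5^2 = €8.
With P < min AVC (€5 < €8), every unit sold adds to the loss.
Best response: produce nothing and absorb the €213 fixed cost.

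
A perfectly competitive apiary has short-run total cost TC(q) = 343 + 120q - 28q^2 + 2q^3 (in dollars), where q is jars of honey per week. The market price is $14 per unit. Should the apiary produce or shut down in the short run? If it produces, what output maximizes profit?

Variable cost is VC = 120q - 28q^2 + 2q^3, so AVC = VC/q = 120 - 28q + 2q^2 and MC = dTC/dq = 120 - 56q + 6q^2.
AVC is minimized where dAVC/dq = -28 + 4q = 0, at q = 7; min AVC = 120 - 28·7 + 2·7^2 = $22.
Since P = $14 < min AVC = $22, price fails to cover variable cost at any output.
The firm minimizes its loss by shutting down and losing only its fixed cost of $343.

Shut down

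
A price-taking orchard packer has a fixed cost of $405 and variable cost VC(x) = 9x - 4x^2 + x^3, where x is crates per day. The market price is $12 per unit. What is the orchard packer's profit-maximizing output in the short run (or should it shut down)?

Produce at x = 3

Variable cost is VC = 9x - 4x^2 + x^3, so AVC = VC/x = 9 - 4x + x^2 and MC = dTC/dx = 9 - 8x + 3x^2.
AVC hits its minimum where MC = AVC, at x = 2, giving min AVC = 9 - 4·2 + 2^2 = $5.
P = $12 exceeds min AVC = $5, so the firm stays open.
Set P = MC: 12 = 9 - 8x + 3x^2 → -3 - 8x + 3x^2 = 0. The roots are x = -1/3 and x = 3; the profit-maximizing output is on the rising part of MC, so x* = 3.
Check: AVC at x = 3 is $6 ≤ P, so revenue covers variable cost.
Profit = P·x − TC = 12·3 − 423 = -$387, a loss, but smaller than the $405 fixed cost the firm would lose by shutting down.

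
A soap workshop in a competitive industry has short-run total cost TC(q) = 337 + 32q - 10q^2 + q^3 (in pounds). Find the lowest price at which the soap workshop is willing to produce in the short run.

£7 per unit

The firm shuts down when price falls below the minimum of average variable cost. AVC = VC/q = 32 - 10q + q^2.
At the minimum of AVC, MC = AVC. MC = 32 - 20q + 3q^2; setting MC = AVC gives 2q^2 - 10q = 0, so q = 5. min AVC = 7.
So the shutdown price is £7.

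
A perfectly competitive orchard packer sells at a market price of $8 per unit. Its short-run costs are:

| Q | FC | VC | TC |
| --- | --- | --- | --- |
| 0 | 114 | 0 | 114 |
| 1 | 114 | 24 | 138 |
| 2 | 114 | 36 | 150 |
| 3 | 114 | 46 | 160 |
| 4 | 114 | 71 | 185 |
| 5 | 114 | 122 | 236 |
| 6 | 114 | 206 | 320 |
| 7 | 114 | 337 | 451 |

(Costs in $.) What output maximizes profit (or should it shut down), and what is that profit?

Q = 0 (shut down); profit = -$114

Tabulate TR − TC: Q=0: -114; Q=1: -130; Q=2: -134; Q=3: -136; Q=4: -153; Q=5: -196; Q=6: -272; Q=7: -395.
Profit is highest at Q = 0. Equivalently, the lowest AVC in the table is 46/3 ≈ $15.33 at Q = 3, and P = $8 falls below it — price never covers variable cost, so the firm shuts down and loses only its fixed cost.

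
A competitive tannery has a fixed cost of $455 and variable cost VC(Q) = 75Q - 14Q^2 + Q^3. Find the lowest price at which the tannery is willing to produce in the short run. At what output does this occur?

$26 per unit, at Q = 7

The shutdown price is the minimum of AVC. VC = 75Q - 14Q^2 + Q^3, so AVC = 75 - 14Q + Q^2.
At the minimum of AVC, MC = AVC. MC = 75 - 28Q + 3Q^2; setting MC = AVC gives 2Q^2 - 14Q = 0, so Q = 7. min AVC = 26.
The firm shuts down for any P below $26.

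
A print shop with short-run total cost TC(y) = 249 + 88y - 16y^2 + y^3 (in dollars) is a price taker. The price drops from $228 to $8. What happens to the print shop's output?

AVC = 88 - 16y + y^2, minimized at y = 8 where min AVC = $24. MC = 88 - 32y + 3y^2.
With P = $228 above the shutdown price, P = MC gives y = 14.
At P = $8 < min AVC = $24, price no longer covers variable cost at any output, so the firm shuts down: y = 0.

Output falls from 14 to 0 (the firm shuts down)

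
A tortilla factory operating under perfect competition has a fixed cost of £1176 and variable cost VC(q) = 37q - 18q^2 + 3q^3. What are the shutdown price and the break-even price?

Shutdown price = £10; break-even price = £226

AVC = 37 - 18q + 3q^2; minimized at q = 3, giving min AVC = £10. That is the shutdown price.
ATC = 1176/q + 37 - 18q + 3q^2. Setting dATC/dq = −1176/q^2 − 18 + 6q = 0 gives q = 7 (since 6·7^3 − 18·7^2 = 1176).
min ATC = 1176/7 + 37 − 18·7 + 3·7^2 = £226. That is the break-even price.
For £10 ≤ P < £226 the firm produces at a loss; below £10 it shuts down.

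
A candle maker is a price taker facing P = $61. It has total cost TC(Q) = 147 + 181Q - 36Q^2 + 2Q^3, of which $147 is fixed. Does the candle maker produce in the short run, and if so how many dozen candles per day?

From TC, MC = TC'(Q) = 181 - 72Q + 6Q^2 and AVC = VC/Q = 181 - 36Q + 2Q^2.
AVC is minimized where dAVC/dQ = -36 + 4Q = 0, at Q = 9; min AVC = 181 - 36·9 + 2·9^2 = $19.
Because $61 ≥ $19, revenue can cover variable cost; the firm operates.
Set P = MC: 61 = 181 - 72Q + 6Q^2 → 120 - 72Q + 6Q^2 = 0. The roots are Q = 2 and Q = 10; the profit-maximizing output is on the rising part of MC, so Q* = 10.
Check: AVC at Q = 10 is $21 ≤ P, so revenue covers variable cost.
Profit = P·Q − TC = 61·10 − 357 = $253.

Produce at Q = 10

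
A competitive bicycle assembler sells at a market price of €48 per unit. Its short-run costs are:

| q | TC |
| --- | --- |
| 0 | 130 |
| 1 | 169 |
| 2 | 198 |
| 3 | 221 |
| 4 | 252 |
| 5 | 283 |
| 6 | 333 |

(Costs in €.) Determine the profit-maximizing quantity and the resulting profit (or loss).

q = 5; profit = -€43

Compute π = P·q − TC at each output: q=0: -130; q=1: -121; q=2: -102; q=3: -77; q=4: -60; q=5: -43; q=6: -45.
Profit is maximized at q = 5. AVC there is 153/5 = €30.60 ≤ P, so producing beats shutting down (which would give -€130).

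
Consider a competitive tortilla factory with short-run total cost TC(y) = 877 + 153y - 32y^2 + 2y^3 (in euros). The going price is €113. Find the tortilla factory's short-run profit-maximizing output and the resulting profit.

AVC = 153 - 32y + 2y^2; min AVC = €25 at y = 8. Since P = €113 ≥ min AVC, the firm produces.
MC = 153 - 64y + 6y^2. Setting P = MC and taking the root on the rising branch gives y* = 10.
TR = 113·10 = 1130. TC = 877 + 330 = 1207. Profit = 1130 − 1207 = -€77.
By producing, the firm covers all variable cost plus €800 of fixed cost; shutting down would lose the full €877.

Profit = -€77 at y = 10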